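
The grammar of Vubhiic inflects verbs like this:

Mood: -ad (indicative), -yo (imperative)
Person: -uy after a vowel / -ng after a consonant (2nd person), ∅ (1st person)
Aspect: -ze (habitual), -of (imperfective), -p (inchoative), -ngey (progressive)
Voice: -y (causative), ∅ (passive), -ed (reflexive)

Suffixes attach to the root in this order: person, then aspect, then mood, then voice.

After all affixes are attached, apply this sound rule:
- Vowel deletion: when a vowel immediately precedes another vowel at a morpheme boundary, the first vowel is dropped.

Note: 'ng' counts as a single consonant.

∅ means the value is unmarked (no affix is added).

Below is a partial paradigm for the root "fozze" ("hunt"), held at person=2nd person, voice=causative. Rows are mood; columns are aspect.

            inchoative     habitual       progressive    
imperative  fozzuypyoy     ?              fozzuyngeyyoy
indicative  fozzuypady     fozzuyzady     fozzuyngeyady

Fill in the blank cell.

Attach person 2nd person -uy (after vowel 'e') → fozzeuy.
Attach aspect habitual -ze → fozzeuyze.
Attach mood imperative -yo → fozzeuyzeyo.
Attach voice causative -y → fozzeuyzeyoy.
Apply vowel deletion: fozzeuyzeyoy → fozzuyzeyoy.

fozzuyzeyoy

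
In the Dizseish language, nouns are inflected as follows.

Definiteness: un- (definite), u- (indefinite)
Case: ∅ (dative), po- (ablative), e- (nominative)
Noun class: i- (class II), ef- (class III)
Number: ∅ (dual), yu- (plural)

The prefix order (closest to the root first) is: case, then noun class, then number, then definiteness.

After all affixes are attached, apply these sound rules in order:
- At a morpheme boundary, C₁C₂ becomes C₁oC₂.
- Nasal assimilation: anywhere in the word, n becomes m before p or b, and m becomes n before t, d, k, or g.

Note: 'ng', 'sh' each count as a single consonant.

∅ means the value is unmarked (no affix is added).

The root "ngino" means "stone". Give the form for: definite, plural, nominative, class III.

unoyuefengino

Attach case nominative e- → engino.
Attach noun class class III ef- → efengino.
Attach number plural yu- → yuefengino.
Attach definiteness definite un- → unyuefengino.
Apply epenthesis: unyuefengino → unoyuefengino.
Nasal assimilation: no change.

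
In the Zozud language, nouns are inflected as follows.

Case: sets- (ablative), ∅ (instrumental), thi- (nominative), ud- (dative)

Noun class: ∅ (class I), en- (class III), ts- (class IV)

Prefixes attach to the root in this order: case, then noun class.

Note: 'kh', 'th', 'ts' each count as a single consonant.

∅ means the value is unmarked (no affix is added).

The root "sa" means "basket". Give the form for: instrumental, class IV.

case = instrumental: zero marking, form stays sa.
Attach noun class class IV ts- → tssa.

tssa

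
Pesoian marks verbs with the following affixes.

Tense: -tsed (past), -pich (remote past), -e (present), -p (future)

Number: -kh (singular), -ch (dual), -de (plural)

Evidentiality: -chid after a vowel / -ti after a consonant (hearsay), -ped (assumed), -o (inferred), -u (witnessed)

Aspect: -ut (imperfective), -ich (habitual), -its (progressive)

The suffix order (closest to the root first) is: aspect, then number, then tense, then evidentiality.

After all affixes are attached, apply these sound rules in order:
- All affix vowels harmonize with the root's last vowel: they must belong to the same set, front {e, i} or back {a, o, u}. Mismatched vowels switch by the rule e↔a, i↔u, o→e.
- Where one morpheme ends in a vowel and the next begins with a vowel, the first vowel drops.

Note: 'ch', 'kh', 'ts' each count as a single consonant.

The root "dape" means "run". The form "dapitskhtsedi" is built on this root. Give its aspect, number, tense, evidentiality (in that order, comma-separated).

progressive, singular, past, witnessed

Segment: dape-its-kh-tsed-u.
aspect: -its → progressive.
number: -kh → singular.
tense: -tsed → past.
evidentiality: -u → witnessed.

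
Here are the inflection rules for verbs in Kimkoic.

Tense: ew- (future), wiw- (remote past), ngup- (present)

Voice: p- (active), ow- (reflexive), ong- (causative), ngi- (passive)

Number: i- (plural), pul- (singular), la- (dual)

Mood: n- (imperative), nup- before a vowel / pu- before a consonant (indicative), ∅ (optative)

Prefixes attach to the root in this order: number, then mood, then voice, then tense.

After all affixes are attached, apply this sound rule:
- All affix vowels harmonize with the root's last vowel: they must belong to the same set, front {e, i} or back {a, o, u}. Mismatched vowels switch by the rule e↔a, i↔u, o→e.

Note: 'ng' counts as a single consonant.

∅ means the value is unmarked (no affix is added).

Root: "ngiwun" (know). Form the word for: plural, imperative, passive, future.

Attach number plural i- → ingiwun.
Attach mood imperative n- → ningiwun.
Attach voice passive ngi- → nginingiwun.
Attach tense future ew- → ewnginingiwun.
Apply vowel harmony: ewnginingiwun → awngunungiwun.

awngunungiwun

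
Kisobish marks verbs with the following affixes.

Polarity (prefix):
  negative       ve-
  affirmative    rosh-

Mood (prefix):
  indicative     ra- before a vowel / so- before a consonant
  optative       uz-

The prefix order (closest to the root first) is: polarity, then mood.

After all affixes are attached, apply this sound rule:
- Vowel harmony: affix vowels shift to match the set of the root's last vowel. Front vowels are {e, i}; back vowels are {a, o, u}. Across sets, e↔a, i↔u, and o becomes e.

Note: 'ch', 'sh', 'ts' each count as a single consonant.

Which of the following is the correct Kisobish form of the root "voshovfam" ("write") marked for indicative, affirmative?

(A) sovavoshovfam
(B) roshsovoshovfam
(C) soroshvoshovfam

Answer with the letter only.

C

Attach polarity affirmative rosh- → roshvoshovfam.
Attach mood indicative so- (before consonant 'r') → soroshvoshovfam.
Vowel harmony: no change.
So the correct form is soroshvoshovfam, option (C).
(A) sovavoshovfam is wrong: it uses negative instead of affirmative for polarity.
(B) roshsovoshovfam is wrong: it has the affixes in the wrong order.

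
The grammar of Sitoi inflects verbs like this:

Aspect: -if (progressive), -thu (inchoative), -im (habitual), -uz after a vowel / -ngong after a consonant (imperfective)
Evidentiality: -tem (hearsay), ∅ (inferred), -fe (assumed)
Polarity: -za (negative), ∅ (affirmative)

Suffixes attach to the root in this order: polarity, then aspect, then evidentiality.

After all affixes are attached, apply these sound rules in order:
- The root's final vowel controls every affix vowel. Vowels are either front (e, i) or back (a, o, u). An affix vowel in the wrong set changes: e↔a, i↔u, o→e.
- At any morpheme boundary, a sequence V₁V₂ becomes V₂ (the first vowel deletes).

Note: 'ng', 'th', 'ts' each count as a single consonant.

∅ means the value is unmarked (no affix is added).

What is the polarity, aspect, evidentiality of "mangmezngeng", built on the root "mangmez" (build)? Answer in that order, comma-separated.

Segment: mangmez-ngong.
polarity: ∅ → affirmative.
aspect: -uz/ngong → imperfective.
evidentiality: ∅ → inferred.

affirmative, imperfective, inferred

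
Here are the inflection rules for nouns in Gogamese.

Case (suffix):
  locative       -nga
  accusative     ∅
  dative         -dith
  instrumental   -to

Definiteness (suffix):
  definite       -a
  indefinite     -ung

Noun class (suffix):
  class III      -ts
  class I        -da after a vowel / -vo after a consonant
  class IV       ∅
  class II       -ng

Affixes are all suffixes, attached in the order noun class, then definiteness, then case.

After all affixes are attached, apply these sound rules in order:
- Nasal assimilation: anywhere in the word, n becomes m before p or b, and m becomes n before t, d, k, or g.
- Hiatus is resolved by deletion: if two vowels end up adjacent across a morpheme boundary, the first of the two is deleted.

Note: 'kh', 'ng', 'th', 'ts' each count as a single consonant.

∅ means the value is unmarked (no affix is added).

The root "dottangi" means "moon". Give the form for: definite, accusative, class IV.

noun class = class IV: zero marking, form stays dottangi.
Attach definiteness definite -a → dottangia.
case = accusative: zero marking, form stays dottangia.
Nasal assimilation: no change.
Apply vowel deletion: dottangia → dottanga.

dottanga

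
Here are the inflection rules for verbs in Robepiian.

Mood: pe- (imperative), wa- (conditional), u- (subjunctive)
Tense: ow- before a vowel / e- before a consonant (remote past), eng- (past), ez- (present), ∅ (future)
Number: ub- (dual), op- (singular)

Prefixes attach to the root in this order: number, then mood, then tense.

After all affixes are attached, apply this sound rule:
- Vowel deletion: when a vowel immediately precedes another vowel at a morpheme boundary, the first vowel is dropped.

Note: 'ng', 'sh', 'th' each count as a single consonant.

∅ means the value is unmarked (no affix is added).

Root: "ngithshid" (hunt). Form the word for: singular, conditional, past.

engwopngithshid

Attach number singular op- → opngithshid.
Attach mood conditional wa- → waopngithshid.
Attach tense past eng- → engwaopngithshid.
Apply vowel deletion: engwaopngithshid → engwopngithshid.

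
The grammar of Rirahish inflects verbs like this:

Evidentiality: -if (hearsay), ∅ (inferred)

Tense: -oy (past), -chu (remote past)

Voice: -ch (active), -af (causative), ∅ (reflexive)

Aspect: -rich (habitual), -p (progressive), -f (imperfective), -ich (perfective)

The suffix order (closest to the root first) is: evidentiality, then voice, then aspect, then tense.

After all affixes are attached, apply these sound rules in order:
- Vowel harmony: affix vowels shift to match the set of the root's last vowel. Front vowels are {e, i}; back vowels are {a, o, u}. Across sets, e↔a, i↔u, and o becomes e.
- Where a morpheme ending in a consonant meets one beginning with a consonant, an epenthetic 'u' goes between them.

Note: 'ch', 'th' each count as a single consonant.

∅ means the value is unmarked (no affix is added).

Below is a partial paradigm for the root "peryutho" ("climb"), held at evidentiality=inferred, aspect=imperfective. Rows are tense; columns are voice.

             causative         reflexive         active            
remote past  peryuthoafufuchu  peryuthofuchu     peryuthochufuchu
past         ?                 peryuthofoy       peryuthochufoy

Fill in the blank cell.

evidentiality = inferred: zero marking, form stays peryutho.
Attach voice causative -af → peryuthoaf.
Attach aspect imperfective -f → peryuthoaff.
Attach tense past -oy → peryuthoaffoy.
Vowel harmony: no change.
Apply epenthesis: peryuthoaffoy → peryuthoafufoy.

peryuthoafufoy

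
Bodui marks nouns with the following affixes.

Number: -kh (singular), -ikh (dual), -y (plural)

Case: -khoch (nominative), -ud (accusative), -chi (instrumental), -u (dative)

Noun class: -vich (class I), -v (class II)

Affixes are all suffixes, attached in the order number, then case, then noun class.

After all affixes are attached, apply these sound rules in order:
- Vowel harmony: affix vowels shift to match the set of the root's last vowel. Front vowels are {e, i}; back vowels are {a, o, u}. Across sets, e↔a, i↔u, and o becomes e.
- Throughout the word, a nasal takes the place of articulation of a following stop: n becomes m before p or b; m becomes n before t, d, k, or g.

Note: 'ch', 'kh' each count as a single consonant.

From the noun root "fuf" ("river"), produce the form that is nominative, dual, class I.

Attach number dual -ikh → fufikh.
Attach case nominative -khoch → fufikhkhoch.
Attach noun class class I -vich → fufikhkhochvich.
Apply vowel harmony: fufikhkhochvich → fufukhkhochvuch.
Nasal assimilation: no change.

fufukhkhochvuch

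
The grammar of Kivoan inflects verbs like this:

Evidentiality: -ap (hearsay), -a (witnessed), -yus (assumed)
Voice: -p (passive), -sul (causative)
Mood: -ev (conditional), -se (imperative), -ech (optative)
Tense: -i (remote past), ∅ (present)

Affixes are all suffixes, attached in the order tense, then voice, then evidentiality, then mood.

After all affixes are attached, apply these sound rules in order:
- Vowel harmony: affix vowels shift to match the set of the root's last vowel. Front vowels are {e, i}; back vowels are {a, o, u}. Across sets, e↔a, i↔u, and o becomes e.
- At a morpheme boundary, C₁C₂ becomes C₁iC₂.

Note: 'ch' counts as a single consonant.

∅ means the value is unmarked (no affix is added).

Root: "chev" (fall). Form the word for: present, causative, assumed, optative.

chevisiliyisech

tense = present: zero marking, form stays chev.
Attach voice causative -sul → chevsul.
Attach evidentiality assumed -yus → chevsulyus.
Attach mood optative -ech → chevsulyusech.
Apply vowel harmony: chevsulyusech → chevsilyisech.
Apply epenthesis: chevsilyisech → chevisiliyisech.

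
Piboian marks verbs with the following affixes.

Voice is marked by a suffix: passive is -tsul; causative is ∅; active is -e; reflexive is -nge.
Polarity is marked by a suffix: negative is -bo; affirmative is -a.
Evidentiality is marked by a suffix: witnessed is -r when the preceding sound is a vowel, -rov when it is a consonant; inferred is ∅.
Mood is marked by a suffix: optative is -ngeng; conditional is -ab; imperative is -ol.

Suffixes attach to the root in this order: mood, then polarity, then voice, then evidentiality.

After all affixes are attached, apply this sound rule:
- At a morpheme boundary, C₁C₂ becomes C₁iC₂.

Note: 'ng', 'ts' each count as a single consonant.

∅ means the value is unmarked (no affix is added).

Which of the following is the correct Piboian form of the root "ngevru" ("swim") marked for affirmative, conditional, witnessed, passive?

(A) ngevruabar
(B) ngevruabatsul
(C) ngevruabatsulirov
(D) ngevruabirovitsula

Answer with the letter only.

C

Attach mood conditional -ab → ngevruab.
Attach polarity affirmative -a → ngevruaba.
Attach voice passive -tsul → ngevruabatsul.
Attach evidentiality witnessed -rov (after consonant 'l') → ngevruabatsulrov.
Apply epenthesis: ngevruabatsulrov → ngevruabatsulirov.
So the correct form is ngevruabatsulirov, option (C).
(A) ngevruabar is wrong: it uses causative instead of passive for voice.
(D) ngevruabirovitsula is wrong: it has the affixes in the wrong order.
(B) ngevruabatsul is wrong: it uses inferred instead of witnessed for evidentiality.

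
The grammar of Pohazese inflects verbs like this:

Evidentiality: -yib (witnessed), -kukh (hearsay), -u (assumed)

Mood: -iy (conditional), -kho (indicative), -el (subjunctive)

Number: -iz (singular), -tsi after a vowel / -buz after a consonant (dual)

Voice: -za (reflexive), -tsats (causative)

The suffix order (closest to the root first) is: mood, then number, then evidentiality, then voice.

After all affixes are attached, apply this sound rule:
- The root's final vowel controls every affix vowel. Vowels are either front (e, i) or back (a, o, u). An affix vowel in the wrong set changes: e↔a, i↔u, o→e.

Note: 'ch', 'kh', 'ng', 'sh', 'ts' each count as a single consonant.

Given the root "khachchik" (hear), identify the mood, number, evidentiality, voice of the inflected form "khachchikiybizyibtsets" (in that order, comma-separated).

conditional, dual, witnessed, causative

Segment: khachchik-iy-buz-yib-tsats.
mood: -iy → conditional.
number: -tsi/buz → dual.
evidentiality: -yib → witnessed.
voice: -tsats → causative.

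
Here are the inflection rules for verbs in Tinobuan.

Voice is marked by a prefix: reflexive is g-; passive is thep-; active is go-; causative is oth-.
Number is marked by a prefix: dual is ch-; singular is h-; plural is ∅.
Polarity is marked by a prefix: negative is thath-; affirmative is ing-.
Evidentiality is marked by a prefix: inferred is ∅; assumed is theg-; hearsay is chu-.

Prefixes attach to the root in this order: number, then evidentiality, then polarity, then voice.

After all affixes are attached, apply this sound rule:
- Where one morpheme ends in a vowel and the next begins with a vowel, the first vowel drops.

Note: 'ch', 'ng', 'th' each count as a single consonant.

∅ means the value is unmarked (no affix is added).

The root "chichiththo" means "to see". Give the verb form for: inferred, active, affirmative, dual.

gingchchichiththo

Attach number dual ch- → chchichiththo.
evidentiality = inferred: zero marking, form stays chchichiththo.
Attach polarity affirmative ing- → ingchchichiththo.
Attach voice active go- → goingchchichiththo.
Apply vowel deletion: goingchchichiththo → gingchchichiththo.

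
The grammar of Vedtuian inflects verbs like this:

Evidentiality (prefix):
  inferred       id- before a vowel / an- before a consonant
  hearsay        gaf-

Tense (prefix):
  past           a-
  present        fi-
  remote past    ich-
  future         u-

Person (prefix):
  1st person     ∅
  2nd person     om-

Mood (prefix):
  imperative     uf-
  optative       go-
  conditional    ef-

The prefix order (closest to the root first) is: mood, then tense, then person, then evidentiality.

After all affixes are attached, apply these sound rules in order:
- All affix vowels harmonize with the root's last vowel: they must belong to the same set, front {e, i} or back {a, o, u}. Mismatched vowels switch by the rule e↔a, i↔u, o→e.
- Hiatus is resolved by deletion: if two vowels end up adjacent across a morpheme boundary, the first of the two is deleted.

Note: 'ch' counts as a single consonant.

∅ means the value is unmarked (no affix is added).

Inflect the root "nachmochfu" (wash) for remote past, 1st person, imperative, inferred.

Attach mood imperative uf- → ufnachmochfu.
Attach tense remote past ich- → ichufnachmochfu.
person = 1st person: zero marking, form stays ichufnachmochfu.
Attach evidentiality inferred id- (before vowel 'i') → idichufnachmochfu.
Apply vowel harmony: idichufnachmochfu → uduchufnachmochfu.
Vowel deletion: no change.

uduchufnachmochfu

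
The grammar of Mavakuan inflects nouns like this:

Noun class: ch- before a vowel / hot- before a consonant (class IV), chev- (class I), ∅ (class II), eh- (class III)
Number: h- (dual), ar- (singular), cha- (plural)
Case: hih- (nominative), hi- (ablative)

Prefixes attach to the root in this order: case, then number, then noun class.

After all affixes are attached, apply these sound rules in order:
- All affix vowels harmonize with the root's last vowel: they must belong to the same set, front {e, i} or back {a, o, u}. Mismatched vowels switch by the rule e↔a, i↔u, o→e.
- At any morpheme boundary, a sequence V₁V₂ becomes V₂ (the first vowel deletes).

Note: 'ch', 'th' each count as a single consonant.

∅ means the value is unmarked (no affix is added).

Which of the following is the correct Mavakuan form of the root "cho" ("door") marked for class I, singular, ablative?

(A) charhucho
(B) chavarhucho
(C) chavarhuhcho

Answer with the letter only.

Attach case ablative hi- → hicho.
Attach number singular ar- → arhicho.
Attach noun class class I chev- → chevarhicho.
Apply vowel harmony: chevarhicho → chavarhucho.
Vowel deletion: no change.
So the correct form is chavarhucho, option (B).
(C) chavarhuhcho is wrong: it uses nominative instead of ablative for case.
(A) charhucho is wrong: it uses class IV instead of class I for noun class.

B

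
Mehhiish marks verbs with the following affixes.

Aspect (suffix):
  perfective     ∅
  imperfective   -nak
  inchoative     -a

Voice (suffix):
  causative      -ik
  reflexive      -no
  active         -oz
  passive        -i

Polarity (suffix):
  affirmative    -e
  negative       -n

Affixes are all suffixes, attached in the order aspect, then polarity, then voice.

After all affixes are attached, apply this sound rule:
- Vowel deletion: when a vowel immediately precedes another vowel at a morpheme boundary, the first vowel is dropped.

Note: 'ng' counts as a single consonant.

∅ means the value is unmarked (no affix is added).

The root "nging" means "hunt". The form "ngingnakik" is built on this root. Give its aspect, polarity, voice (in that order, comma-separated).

Segment: nging-nak-e-ik.
aspect: -nak → imperfective.
polarity: -e → affirmative.
voice: -ik → causative.

imperfective, affirmative, causative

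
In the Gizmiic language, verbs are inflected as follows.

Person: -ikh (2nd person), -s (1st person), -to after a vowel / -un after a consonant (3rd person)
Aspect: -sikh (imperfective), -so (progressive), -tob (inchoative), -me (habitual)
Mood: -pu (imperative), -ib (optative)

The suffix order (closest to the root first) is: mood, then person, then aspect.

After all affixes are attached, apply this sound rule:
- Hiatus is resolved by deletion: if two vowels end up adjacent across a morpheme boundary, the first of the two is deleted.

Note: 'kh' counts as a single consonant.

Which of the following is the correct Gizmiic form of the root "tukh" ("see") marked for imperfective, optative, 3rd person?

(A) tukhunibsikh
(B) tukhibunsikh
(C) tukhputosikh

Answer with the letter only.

B

Attach mood optative -ib → tukhib.
Attach person 3rd person -un (after consonant 'b') → tukhibun.
Attach aspect imperfective -sikh → tukhibunsikh.
Vowel deletion: no change.
So the correct form is tukhibunsikh, option (B).
(A) tukhunibsikh is wrong: it has the affixes in the wrong order.
(C) tukhputosikh is wrong: it uses imperative instead of optative for mood.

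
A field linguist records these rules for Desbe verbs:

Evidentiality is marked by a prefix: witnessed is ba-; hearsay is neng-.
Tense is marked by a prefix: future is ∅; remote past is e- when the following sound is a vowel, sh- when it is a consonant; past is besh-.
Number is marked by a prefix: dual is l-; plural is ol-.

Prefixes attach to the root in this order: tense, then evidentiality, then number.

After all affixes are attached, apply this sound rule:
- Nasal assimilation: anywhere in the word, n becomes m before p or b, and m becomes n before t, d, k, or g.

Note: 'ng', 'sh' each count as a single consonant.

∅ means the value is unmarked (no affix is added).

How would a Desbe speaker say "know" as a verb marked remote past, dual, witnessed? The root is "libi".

lbashlibi

Attach tense remote past sh- (before consonant 'l') → shlibi.
Attach evidentiality witnessed ba- → bashlibi.
Attach number dual l- → lbashlibi.
Nasal assimilation: no change.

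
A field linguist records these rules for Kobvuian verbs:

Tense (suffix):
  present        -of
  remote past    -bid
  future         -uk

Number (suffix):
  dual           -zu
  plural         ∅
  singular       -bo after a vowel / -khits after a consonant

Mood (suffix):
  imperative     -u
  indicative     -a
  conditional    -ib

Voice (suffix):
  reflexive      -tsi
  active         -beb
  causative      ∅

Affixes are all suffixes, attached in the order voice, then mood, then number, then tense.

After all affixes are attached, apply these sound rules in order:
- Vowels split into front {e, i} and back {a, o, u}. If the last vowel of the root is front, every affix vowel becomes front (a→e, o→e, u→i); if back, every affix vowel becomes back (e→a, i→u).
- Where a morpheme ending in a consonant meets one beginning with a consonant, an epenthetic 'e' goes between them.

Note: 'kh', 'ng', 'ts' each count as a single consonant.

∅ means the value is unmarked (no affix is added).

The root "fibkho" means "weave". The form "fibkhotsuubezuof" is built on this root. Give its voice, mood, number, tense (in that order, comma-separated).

Segment: fibkho-tsi-ib-zu-of.
voice: -tsi → reflexive.
mood: -ib → conditional.
number: -zu → dual.
tense: -of → present.

reflexive, conditional, dual, present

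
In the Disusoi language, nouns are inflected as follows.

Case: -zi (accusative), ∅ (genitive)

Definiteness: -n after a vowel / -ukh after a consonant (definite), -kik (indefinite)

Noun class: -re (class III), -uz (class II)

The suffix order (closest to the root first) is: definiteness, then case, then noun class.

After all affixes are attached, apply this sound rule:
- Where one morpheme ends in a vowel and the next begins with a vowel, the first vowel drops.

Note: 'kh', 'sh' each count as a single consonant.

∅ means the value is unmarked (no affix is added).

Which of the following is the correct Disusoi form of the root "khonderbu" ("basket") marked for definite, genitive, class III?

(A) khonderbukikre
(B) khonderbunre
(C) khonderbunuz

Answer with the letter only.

B

Attach definiteness definite -n (after vowel 'u') → khonderbun.
case = genitive: zero marking, form stays khonderbun.
Attach noun class class III -re → khonderbunre.
Vowel deletion: no change.
So the correct form is khonderbunre, option (B).
(A) khonderbukikre is wrong: it uses indefinite instead of definite for definiteness.
(C) khonderbunuz is wrong: it uses class II instead of class III for noun class.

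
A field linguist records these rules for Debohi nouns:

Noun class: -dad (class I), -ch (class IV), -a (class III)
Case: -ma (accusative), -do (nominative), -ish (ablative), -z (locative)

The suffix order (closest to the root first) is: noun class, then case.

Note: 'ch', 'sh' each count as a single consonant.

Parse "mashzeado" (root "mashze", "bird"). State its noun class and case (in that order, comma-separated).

Segment: mashze-a-do.
noun class: -a → class III.
case: -do → nominative.

class III, nominative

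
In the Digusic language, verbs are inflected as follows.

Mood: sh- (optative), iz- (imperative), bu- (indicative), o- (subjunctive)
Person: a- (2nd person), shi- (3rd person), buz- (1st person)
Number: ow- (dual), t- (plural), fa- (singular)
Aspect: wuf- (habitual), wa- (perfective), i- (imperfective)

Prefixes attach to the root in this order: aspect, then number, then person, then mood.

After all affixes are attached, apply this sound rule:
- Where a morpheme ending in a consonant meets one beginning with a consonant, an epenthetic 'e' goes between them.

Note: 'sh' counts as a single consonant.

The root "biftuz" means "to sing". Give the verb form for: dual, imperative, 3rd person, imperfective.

izeshiowibiftuz

Attach aspect imperfective i- → ibiftuz.
Attach number dual ow- → owibiftuz.
Attach person 3rd person shi- → shiowibiftuz.
Attach mood imperative iz- → izshiowibiftuz.
Apply epenthesis: izshiowibiftuz → izeshiowibiftuz.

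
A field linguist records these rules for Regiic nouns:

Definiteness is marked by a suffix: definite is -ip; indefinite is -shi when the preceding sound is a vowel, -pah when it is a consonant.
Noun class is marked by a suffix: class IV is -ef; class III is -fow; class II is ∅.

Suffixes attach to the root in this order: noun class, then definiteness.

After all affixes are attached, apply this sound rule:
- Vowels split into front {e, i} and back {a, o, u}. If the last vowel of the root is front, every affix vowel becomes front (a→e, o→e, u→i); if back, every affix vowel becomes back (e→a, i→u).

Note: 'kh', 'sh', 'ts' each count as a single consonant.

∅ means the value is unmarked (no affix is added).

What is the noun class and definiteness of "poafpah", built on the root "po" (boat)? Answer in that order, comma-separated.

class IV, indefinite

Segment: po-ef-pah.
noun class: -ef → class IV.
definiteness: -shi/pah → indefinite.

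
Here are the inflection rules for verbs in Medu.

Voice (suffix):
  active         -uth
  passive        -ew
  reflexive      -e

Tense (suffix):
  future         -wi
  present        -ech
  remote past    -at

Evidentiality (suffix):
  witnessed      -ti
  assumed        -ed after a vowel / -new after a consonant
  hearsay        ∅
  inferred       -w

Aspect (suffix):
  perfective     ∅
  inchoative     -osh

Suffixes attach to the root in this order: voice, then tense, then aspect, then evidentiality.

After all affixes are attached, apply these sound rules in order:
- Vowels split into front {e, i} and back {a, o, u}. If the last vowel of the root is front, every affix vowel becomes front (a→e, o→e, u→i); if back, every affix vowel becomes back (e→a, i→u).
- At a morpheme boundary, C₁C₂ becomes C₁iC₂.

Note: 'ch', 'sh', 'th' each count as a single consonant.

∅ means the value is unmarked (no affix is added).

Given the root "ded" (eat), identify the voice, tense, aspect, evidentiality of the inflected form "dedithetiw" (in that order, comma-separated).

active, remote past, perfective, inferred

Segment: ded-uth-at-w.
voice: -uth → active.
tense: -at → remote past.
aspect: ∅ → perfective.
evidentiality: -w → inferred.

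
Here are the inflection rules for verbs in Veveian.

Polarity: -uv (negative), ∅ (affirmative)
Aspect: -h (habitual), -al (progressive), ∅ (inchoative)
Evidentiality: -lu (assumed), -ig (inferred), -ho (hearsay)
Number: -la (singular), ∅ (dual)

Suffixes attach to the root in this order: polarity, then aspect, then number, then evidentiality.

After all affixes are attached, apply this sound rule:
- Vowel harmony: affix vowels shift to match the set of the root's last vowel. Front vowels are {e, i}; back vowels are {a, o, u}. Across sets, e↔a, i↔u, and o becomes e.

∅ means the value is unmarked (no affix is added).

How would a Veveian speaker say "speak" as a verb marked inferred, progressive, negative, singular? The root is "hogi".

Attach polarity negative -uv → hogiuv.
Attach aspect progressive -al → hogiuval.
Attach number singular -la → hogiuvalla.
Attach evidentiality inferred -ig → hogiuvallaig.
Apply vowel harmony: hogiuvallaig → hogiivelleig.

hogiivelleig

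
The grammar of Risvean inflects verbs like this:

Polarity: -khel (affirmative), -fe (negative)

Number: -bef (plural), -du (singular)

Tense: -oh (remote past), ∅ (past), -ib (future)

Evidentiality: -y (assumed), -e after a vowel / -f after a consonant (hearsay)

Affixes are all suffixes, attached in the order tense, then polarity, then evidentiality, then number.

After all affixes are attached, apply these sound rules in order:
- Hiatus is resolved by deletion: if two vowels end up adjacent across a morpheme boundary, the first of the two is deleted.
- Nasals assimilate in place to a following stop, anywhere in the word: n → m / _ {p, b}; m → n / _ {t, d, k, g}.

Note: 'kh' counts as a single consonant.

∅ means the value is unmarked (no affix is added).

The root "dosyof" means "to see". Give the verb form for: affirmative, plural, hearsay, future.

Attach tense future -ib → dosyofib.
Attach polarity affirmative -khel → dosyofibkhel.
Attach evidentiality hearsay -f (after consonant 'l') → dosyofibkhelf.
Attach number plural -bef → dosyofibkhelfbef.
Vowel deletion: no change.
Nasal assimilation: no change.

dosyofibkhelfbef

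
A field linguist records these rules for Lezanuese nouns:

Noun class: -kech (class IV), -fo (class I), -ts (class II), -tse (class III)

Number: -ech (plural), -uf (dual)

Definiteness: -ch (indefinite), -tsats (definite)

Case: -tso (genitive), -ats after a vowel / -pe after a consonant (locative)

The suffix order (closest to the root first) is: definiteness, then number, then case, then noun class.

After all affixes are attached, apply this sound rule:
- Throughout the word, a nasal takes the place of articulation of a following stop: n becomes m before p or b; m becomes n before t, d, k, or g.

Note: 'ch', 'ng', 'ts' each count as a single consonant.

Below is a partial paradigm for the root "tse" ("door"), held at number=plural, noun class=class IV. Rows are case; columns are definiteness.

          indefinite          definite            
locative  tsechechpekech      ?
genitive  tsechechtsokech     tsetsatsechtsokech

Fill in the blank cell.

Attach definiteness definite -tsats → tsetsats.
Attach number plural -ech → tsetsatsech.
Attach case locative -pe (after consonant 'ch') → tsetsatsechpe.
Attach noun class class IV -kech → tsetsatsechpekech.
Nasal assimilation: no change.

tsetsatsechpekech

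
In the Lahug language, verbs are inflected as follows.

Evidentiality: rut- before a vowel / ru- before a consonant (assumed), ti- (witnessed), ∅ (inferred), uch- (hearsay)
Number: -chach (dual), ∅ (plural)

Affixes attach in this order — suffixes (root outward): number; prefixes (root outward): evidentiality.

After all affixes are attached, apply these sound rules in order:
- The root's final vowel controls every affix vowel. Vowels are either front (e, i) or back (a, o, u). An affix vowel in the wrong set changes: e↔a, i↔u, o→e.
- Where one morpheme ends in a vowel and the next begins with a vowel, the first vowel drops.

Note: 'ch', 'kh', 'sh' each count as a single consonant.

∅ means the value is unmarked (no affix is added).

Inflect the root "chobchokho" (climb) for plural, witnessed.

tuchobchokho

Attach evidentiality witnessed ti- → tichobchokho.
number = plural: zero marking, form stays tichobchokho.
Apply vowel harmony: tichobchokho → tuchobchokho.
Vowel deletion: no change.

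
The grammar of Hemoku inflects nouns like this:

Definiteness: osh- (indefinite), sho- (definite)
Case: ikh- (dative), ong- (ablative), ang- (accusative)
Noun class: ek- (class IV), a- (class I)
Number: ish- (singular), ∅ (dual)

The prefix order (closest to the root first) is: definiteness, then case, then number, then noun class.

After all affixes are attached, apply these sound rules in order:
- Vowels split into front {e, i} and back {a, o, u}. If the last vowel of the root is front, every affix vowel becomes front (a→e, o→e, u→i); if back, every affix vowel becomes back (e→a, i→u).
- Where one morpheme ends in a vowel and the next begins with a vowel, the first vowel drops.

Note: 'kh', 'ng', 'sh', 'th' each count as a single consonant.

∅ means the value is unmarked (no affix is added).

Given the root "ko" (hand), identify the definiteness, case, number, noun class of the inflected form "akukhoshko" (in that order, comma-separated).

Segment: ek-ikh-osh-ko.
definiteness: osh- → indefinite.
case: ikh- → dative.
number: ∅ → dual.
noun class: ek- → class IV.

indefinite, dative, dual, class IV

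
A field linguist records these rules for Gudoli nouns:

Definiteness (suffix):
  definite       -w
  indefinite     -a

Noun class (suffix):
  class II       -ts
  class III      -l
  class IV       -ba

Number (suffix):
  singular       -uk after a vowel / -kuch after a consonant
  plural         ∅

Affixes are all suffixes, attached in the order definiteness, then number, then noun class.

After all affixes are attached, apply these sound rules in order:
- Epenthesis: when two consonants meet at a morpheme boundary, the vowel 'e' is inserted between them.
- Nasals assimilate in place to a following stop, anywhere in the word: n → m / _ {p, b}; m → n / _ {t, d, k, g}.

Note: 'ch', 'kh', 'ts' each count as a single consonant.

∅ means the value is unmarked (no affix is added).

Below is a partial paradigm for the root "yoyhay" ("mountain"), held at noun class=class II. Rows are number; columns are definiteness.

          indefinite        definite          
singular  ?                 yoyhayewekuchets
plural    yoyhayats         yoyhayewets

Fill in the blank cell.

yoyhayaukets

Attach definiteness indefinite -a → yoyhaya.
Attach number singular -uk (after vowel 'a') → yoyhayauk.
Attach noun class class II -ts → yoyhayaukts.
Apply epenthesis: yoyhayaukts → yoyhayaukets.
Nasal assimilation: no change.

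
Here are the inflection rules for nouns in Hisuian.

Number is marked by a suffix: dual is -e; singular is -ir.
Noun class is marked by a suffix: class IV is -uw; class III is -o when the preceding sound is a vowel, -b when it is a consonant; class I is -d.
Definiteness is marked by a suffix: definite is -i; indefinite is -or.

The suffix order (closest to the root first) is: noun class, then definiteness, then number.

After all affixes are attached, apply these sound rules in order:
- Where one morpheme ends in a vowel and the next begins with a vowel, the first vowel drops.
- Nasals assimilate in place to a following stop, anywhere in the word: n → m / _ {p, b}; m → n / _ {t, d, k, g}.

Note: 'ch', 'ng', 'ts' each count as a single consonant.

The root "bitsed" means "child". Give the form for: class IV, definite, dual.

Attach noun class class IV -uw → bitseduw.
Attach definiteness definite -i → bitseduwi.
Attach number dual -e → bitseduwie.
Apply vowel deletion: bitseduwie → bitseduwe.
Nasal assimilation: no change.

bitseduwe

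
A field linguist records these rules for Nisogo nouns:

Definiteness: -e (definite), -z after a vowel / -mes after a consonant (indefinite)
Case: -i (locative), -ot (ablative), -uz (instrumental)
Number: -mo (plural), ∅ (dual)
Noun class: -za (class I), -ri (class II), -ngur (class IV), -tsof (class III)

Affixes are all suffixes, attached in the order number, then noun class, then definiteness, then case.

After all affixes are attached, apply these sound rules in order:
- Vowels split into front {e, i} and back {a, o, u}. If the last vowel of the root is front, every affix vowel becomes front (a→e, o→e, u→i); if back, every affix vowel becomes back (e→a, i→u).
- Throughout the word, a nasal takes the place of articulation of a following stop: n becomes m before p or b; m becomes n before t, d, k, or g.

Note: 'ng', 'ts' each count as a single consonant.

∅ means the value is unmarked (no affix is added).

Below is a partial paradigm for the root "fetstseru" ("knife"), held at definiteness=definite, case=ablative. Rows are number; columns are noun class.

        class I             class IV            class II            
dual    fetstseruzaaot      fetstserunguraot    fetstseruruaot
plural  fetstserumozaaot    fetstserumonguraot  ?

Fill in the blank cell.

fetstserumoruaot

Attach number plural -mo → fetstserumo.
Attach noun class class II -ri → fetstserumori.
Attach definiteness definite -e → fetstserumorie.
Attach case ablative -ot → fetstserumorieot.
Apply vowel harmony: fetstserumorieot → fetstserumoruaot.
Nasal assimilation: no change.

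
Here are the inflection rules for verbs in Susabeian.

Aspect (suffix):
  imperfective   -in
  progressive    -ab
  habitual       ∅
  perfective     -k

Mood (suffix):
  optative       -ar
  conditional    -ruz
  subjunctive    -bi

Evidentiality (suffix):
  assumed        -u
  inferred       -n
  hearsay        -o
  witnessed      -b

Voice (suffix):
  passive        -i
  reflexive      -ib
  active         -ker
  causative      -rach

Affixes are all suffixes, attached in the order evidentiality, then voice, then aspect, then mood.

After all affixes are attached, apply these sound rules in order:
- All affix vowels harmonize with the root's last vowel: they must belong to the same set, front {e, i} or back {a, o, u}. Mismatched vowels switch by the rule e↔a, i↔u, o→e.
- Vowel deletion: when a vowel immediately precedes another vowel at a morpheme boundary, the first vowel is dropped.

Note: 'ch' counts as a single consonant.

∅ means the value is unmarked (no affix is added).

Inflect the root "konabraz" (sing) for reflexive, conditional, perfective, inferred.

konabraznubkruz

Attach evidentiality inferred -n → konabrazn.
Attach voice reflexive -ib → konabraznib.
Attach aspect perfective -k → konabraznibk.
Attach mood conditional -ruz → konabraznibkruz.
Apply vowel harmony: konabraznibkruz → konabraznubkruz.
Vowel deletion: no change.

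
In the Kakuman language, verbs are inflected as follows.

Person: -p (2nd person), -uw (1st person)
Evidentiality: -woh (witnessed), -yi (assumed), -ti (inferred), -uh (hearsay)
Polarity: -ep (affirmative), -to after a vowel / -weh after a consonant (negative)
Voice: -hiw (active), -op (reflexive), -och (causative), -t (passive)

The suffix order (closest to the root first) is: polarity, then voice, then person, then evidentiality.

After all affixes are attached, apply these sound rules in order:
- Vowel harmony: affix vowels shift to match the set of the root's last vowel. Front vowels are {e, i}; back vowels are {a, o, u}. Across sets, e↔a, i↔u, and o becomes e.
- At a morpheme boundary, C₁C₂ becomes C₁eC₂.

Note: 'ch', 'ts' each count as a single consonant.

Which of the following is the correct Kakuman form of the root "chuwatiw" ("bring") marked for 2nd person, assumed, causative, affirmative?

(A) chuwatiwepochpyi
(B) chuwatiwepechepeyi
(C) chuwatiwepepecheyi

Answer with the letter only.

Attach polarity affirmative -ep → chuwatiwep.
Attach voice causative -och → chuwatiwepoch.
Attach person 2nd person -p → chuwatiwepochp.
Attach evidentiality assumed -yi → chuwatiwepochpyi.
Apply vowel harmony: chuwatiwepochpyi → chuwatiwepechpyi.
Apply epenthesis: chuwatiwepechpyi → chuwatiwepechepeyi.
So the correct form is chuwatiwepechepeyi, option (B).
(C) chuwatiwepepecheyi is wrong: it has the affixes in the wrong order.
(A) chuwatiwepochpyi is wrong: it fails to apply the sound rule(s).

B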